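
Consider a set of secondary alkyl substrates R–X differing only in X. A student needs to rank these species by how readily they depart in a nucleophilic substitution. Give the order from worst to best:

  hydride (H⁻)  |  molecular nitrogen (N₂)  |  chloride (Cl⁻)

Leaving-group ability tracks the stability of the departed species; conjugate-acid pKₐ is the usual yardstick (lower pKₐ → better LG).
molecular nitrogen (N₂): no meaningful conjugate acid; N₂ departs as an exceptionally stable neutral molecule
chloride (Cl⁻): pKₐ(HCl) ≈ -7 — moderately weak base
hydride (H⁻): pKₐ(H₂) ≈ 36 — extremely strong base; leaves only in special hydride-transfer contexts
Listed from poorest to best leaving group as asked.

hydride (H⁻) < chloride (Cl⁻) < molecular nitrogen (N₂)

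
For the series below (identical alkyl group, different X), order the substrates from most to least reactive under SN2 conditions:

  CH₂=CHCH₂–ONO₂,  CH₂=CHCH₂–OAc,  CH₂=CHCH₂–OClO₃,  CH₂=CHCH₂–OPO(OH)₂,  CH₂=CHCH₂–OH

CH₂=CHCH₂–OClO₃ > CH₂=CHCH₂–ONO₂ > CH₂=CHCH₂–OPO(OH)₂ > CH₂=CHCH₂–OAc > CH₂=CHCH₂–OH

Same R in every case — rank the leaving groups.
The more stable X⁻ (or X) is on its own — i.e. the weaker a base it is — the better a leaving group it makes.
CH₂=CHCH₂–OClO₃ loses ClO₄⁻: pKₐ(HClO₄) ≈ -10
CH₂=CHCH₂–ONO₂ loses NO₃⁻: pKₐ(HNO₃) ≈ -1.3
CH₂=CHCH₂–OPO(OH)₂ loses H₂PO₄⁻: pKₐ(H₃PO₄) ≈ 2.1
CH₂=CHCH₂–OAc loses AcO⁻: pKₐ(CH₃COOH) ≈ 4.8
CH₂=CHCH₂–OH loses OH⁻: pKₐ(H₂O) ≈ 15.7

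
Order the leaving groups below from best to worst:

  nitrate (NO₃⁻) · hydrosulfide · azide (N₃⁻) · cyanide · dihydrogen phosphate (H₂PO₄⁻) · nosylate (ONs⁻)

nosylate (ONs⁻) > nitrate (NO₃⁻) > dihydrogen phosphate (H₂PO₄⁻) > azide (N₃⁻) > hydrosulfide > cyanide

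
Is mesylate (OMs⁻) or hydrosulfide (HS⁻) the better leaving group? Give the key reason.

mesylate (OMs⁻)

mesylate (OMs⁻) is the better leaving group.
pKₐ(CH₃SO₃H (MsOH)) ≈ -1.9 versus pKₐ(H₂S) ≈ 7: mesylate (OMs⁻) is the much weaker base.
Resonance-delocalised alkanesulfonate.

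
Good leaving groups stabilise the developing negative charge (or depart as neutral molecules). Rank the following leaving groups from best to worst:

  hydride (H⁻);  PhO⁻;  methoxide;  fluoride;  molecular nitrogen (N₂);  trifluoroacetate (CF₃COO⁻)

molecular nitrogen (N₂) > trifluoroacetate (CF₃COO⁻) > fluoride > PhO⁻ > methoxide > hydride (H⁻)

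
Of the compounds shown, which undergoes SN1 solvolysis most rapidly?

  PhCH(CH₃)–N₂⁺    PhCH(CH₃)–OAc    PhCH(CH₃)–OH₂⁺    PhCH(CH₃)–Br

PhCH(CH₃)–N₂⁺

The skeletons are identical, so relative rate is governed entirely by leaving-group ability.
Leaving-group ability tracks the stability of the departed species; conjugate-acid pKₐ is the usual yardstick (lower pKₐ → better LG).
PhCH(CH₃)–N₂⁺ loses N₂: no meaningful conjugate acid; N₂ departs as an exceptionally stable neutral molecule
PhCH(CH₃)–Br loses Br⁻: pKₐ(HBr) ≈ -9
PhCH(CH₃)–OH₂⁺ loses H₂O: pKₐ(H₃O⁺) ≈ -1.7
PhCH(CH₃)–OAc loses AcO⁻: pKₐ(CH₃COOH) ≈ 4.8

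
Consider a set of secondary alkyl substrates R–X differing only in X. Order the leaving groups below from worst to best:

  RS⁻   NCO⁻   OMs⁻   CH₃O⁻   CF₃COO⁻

CH₃O⁻ < RS⁻ < NCO⁻ < CF₃COO⁻ < OMs⁻

Leaving-group ability tracks the stability of the departed species; conjugate-acid pKₐ is the usual yardstick (lower pKₐ → better LG).
OMs⁻: pKₐ(CH₃SO₃H (MsOH)) ≈ -1.9
CF₃COO⁻: pKₐ(CF₃COOH) ≈ 0.2
NCO⁻: pKₐ(HOCN) ≈ 3.5
RS⁻: pKₐ(RSH (a thiol)) ≈ 10.5
CH₃O⁻: pKₐ(CH₃OH) ≈ 15.5
Listed from poorest to best leaving group as asked.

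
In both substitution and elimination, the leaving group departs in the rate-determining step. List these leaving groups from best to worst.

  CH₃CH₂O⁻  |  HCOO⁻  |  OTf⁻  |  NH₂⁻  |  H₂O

OTf⁻ > H₂O > HCOO⁻ > CH₃CH₂O⁻ > NH₂⁻

A good leaving group is a weak base: the lower the pKₐ of its conjugate acid, the more readily it departs.
OTf⁻: pKₐ(CF₃SO₃H (triflic acid)) ≈ -14 — charge spread over three oxygens and a CF₃ group; the premier leaving group in synthesis
H₂O: pKₐ(H₃O⁺) ≈ -1.7
HCOO⁻: pKₐ(HCOOH) ≈ 3.8
CH₃CH₂O⁻: pKₐ(CH₃CH₂OH) ≈ 16 — strong base; alkoxides do not leave unassisted
NH₂⁻: pKₐ(NH₃) ≈ 38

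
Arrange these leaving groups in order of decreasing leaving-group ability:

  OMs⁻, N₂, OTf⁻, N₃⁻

Rank by basicity of the departing species: weakest base leaves most easily.
N₂: no meaningful conjugate acid; N₂ departs as an exceptionally stable neutral molecule
OTf⁻: pKₐ(CF₃SO₃H (triflic acid)) ≈ -14
OMs⁻: pKₐ(CH₃SO₃H (MsOH)) ≈ -1.9
N₃⁻: pKₐ(HN₃) ≈ 4.7

N₂ > OTf⁻ > OMs⁻ > N₃⁻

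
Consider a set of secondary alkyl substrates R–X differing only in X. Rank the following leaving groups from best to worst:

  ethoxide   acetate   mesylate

mesylate > acetate > ethoxide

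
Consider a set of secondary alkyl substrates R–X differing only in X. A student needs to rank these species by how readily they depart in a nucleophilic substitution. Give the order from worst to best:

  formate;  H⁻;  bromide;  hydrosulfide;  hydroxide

H⁻ < hydroxide < hydrosulfide < formate < bromide

Rank by basicity of the departing species: weakest base leaves most easily.
bromide: pKₐ(HBr) ≈ -9
formate: pKₐ(HCOOH) ≈ 3.8
hydrosulfide: pKₐ(H₂S) ≈ 7
hydroxide: pKₐ(H₂O) ≈ 15.7
H⁻: pKₐ(H₂) ≈ 36
Listed from poorest to best leaving group as asked.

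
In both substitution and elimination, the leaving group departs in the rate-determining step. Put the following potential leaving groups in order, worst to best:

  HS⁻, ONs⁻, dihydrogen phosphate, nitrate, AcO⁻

Leaving-group ability tracks the stability of the departed species; conjugate-acid pKₐ is the usual yardstick (lower pKₐ → better LG).
ONs⁻: pKₐ(p-O₂NC₆H₄SO₃H) ≈ -3.5
nitrate: pKₐ(HNO₃) ≈ -1.3
dihydrogen phosphate: pKₐ(H₃PO₄) ≈ 2.1
AcO⁻: pKₐ(CH₃COOH) ≈ 4.8
HS⁻: pKₐ(H₂S) ≈ 7
Listed from poorest to best leaving group as asked.

HS⁻ < AcO⁻ < dihydrogen phosphate < nitrate < ONs⁻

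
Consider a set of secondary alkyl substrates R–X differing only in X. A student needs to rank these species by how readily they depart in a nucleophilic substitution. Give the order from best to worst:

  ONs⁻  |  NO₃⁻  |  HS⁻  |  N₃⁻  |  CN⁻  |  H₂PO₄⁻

Rank by basicity of the departing species: weakest base leaves most easily.
ONs⁻: pKₐ(p-O₂NC₆H₄SO₃H) ≈ -3.5
NO₃⁻: pKₐ(HNO₃) ≈ -1.3
H₂PO₄⁻: pKₐ(H₃PO₄) ≈ 2.1
N₃⁻: pKₐ(HN₃) ≈ 4.7
HS⁻: pKₐ(H₂S) ≈ 7
CN⁻: pKₐ(HCN) ≈ 9.2

ONs⁻ > NO₃⁻ > H₂PO₄⁻ > N₃⁻ > HS⁻ > CN⁻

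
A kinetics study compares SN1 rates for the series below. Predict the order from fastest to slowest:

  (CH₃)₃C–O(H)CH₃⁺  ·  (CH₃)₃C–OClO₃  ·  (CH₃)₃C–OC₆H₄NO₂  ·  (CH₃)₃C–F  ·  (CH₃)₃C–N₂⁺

(CH₃)₃C–N₂⁺ > (CH₃)₃C–OClO₃ > (CH₃)₃C–O(H)CH₃⁺ > (CH₃)₃C–F > (CH₃)₃C–OC₆H₄NO₂

With the same alkyl group throughout, only the leaving group differentiates the rates.
A good leaving group is a weak base: the lower the pKₐ of its conjugate acid, the more readily it departs.
(CH₃)₃C–N₂⁺ loses N₂: no meaningful conjugate acid; N₂ departs as an exceptionally stable neutral molecule
(CH₃)₃C–OClO₃ loses ClO₄⁻: pKₐ(HClO₄) ≈ -10
(CH₃)₃C–O(H)CH₃⁺ loses R'OH: pKₐ(R'OH₂⁺) ≈ -2.4
(CH₃)₃C–F loses F⁻: pKₐ(HF) ≈ 3.2
(CH₃)₃C–OC₆H₄NO₂ loses p-O₂N–C₆H₄–O⁻: pKₐ(p-nitrophenol) ≈ 7.2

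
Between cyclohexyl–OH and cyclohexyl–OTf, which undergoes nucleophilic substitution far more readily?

cyclohexyl–OTf

From cyclohexyl–OH the departing group would be OH⁻ (pKₐ(H₂O) ≈ 15.7). Strong base; essentially never leaves without prior activation.
From cyclohexyl–OTf the leaving group is OTf⁻ (pKₐ(CF₃SO₃H (triflic acid)) ≈ -14). Charge spread over three oxygens and a CF₃ group; the premier leaving group in synthesis.
(In practice cyclohexyl–OTf is made from cyclohexyl–OH by treatment with Tf₂O / 2,6-lutidine, converting the hydroxyl into a triflate.)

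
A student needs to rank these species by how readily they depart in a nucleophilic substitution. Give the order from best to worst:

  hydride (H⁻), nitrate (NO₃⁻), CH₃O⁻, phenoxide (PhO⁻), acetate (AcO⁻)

The more stable X⁻ (or X) is on its own — i.e. the weaker a base it is — the better a leaving group it makes.
nitrate (NO₃⁻): pKₐ(HNO₃) ≈ -1.3 — resonance-delocalised over three oxygens
acetate (AcO⁻): pKₐ(CH₃COOH) ≈ 4.8 — resonance-stabilised but still a weak base
phenoxide (PhO⁻): pKₐ(C₆H₅OH (phenol)) ≈ 10
CH₃O⁻: pKₐ(CH₃OH) ≈ 15.5
hydride (H⁻): pKₐ(H₂) ≈ 36 — extremely strong base; leaves only in special hydride-transfer contexts

nitrate (NO₃⁻) > acetate (AcO⁻) > phenoxide (PhO⁻) > CH₃O⁻ > hydride (H⁻)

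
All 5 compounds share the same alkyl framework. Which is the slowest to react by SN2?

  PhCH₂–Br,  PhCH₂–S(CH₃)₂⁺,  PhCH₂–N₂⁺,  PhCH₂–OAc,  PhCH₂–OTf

Same R in every case — rank the leaving groups.
Leaving-group ability tracks the stability of the departed species; conjugate-acid pKₐ is the usual yardstick (lower pKₐ → better LG).
PhCH₂–N₂⁺ loses N₂: no meaningful conjugate acid; N₂ departs as an exceptionally stable neutral molecule
PhCH₂–OTf loses OTf⁻: pKₐ(CF₃SO₃H (triflic acid)) ≈ -14
PhCH₂–Br loses Br⁻: pKₐ(HBr) ≈ -9
PhCH₂–S(CH₃)₂⁺ loses SR'₂: pKₐ(R'₂SH⁺) ≈ -7
PhCH₂–OAc loses AcO⁻: pKₐ(CH₃COOH) ≈ 4.8

PhCH₂–OAc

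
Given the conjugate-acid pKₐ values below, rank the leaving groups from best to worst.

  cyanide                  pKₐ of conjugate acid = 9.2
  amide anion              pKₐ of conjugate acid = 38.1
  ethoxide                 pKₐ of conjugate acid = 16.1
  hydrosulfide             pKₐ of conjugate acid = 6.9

hydrosulfide > cyanide > ethoxide > amide anion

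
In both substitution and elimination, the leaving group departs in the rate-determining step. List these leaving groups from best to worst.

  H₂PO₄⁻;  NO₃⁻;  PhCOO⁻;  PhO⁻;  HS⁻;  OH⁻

NO₃⁻ > H₂PO₄⁻ > PhCOO⁻ > HS⁻ > PhO⁻ > OH⁻

The more stable X⁻ (or X) is on its own — i.e. the weaker a base it is — the better a leaving group it makes.
NO₃⁻: pKₐ(HNO₃) ≈ -1.3 — resonance-delocalised over three oxygens
H₂PO₄⁻: pKₐ(H₃PO₄) ≈ 2.1 — moderate base; biological leaving group after further activation
PhCOO⁻: pKₐ(C₆H₅COOH) ≈ 4.2 — aryl carboxylate
HS⁻: pKₐ(H₂S) ≈ 7 — larger and more polarisable than the oxygen analogue
PhO⁻: pKₐ(C₆H₅OH (phenol)) ≈ 10 — resonance into the ring helps, but still a poor LG
OH⁻: pKₐ(H₂O) ≈ 15.7 — strong base; essentially never leaves without prior activation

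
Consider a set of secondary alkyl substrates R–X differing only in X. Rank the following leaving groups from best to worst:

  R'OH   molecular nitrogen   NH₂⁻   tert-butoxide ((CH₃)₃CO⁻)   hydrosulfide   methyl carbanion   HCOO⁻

molecular nitrogen: no meaningful conjugate acid; N₂ departs as an exceptionally stable neutral molecule
R'OH: pKₐ(R'OH₂⁺) ≈ -2.4 — neutral; leaves from a protonated ether (an oxonium ion, R–O(H)R'⁺)
HCOO⁻: pKₐ(HCOOH) ≈ 3.8 — resonance-stabilised carboxylate
hydrosulfide: pKₐ(H₂S) ≈ 7 — larger and more polarisable than the oxygen analogue
tert-butoxide ((CH₃)₃CO⁻): pKₐ(t-BuOH) ≈ 18 — bulky, strongly basic alkoxide
NH₂⁻: pKₐ(NH₃) ≈ 38 — extremely strong base; never a leaving group
methyl carbanion: pKₐ(CH₄) ≈ 48

molecular nitrogen > R'OH > HCOO⁻ > hydrosulfide > tert-butoxide ((CH₃)₃CO⁻) > NH₂⁻ > methyl carbanion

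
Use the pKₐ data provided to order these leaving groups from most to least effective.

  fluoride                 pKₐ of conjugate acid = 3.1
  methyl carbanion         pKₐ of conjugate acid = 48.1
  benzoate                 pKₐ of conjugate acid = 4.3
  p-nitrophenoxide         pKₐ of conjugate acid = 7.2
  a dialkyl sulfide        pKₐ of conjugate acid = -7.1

Lower conjugate-acid pKₐ ⇒ weaker base ⇒ better leaving group.
Sorting by the given values: a dialkyl sulfide (-7.1), fluoride (3.1), benzoate (4.3), p-nitrophenoxide (7.2), methyl carbanion (48.1).

a dialkyl sulfide > fluoride > benzoate > p-nitrophenoxide > methyl carbanion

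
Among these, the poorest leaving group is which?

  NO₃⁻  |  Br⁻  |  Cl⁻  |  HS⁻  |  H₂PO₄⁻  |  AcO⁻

HS⁻

A good leaving group is a weak base: the lower the pKₐ of its conjugate acid, the more readily it departs.
Br⁻: pKₐ(HBr) ≈ -9
Cl⁻: pKₐ(HCl) ≈ -7
NO₃⁻: pKₐ(HNO₃) ≈ -1.3
H₂PO₄⁻: pKₐ(H₃PO₄) ≈ 2.1
AcO⁻: pKₐ(CH₃COOH) ≈ 4.8
HS⁻: pKₐ(H₂S) ≈ 7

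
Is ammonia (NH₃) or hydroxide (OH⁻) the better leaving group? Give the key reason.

ammonia (NH₃) is the better leaving group.
pKₐ(NH₄⁺) ≈ 9.2 versus pKₐ(H₂O) ≈ 15.7: ammonia (NH₃) is the much weaker base.
Neutral but moderately basic; leaves from R–NH₃⁺.

ammonia (NH₃)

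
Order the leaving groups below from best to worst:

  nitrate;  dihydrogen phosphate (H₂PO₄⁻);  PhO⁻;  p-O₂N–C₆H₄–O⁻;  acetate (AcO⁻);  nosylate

nosylate > nitrate > dihydrogen phosphate (H₂PO₄⁻) > acetate (AcO⁻) > p-O₂N–C₆H₄–O⁻ > PhO⁻

nosylate: pKₐ(p-O₂NC₆H₄SO₃H) ≈ -3.5 — p-nitro group further stabilises the sulfonate
nitrate: pKₐ(HNO₃) ≈ -1.3
dihydrogen phosphate (H₂PO₄⁻): pKₐ(H₃PO₄) ≈ 2.1
acetate (AcO⁻): pKₐ(CH₃COOH) ≈ 4.8 — resonance-stabilised but still a weak base
p-O₂N–C₆H₄–O⁻: pKₐ(p-nitrophenol) ≈ 7.2 — nitro group delocalises the charge; the classic chromogenic LG
PhO⁻: pKₐ(C₆H₅OH (phenol)) ≈ 10 — resonance into the ring helps, but still a poor LG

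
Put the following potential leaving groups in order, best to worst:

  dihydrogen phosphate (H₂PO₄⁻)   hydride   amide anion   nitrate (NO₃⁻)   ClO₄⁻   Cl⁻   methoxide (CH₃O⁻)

Leaving-group ability tracks the stability of the departed species; conjugate-acid pKₐ is the usual yardstick (lower pKₐ → better LG).
ClO₄⁻: pKₐ(HClO₄) ≈ -10
Cl⁻: pKₐ(HCl) ≈ -7
nitrate (NO₃⁻): pKₐ(HNO₃) ≈ -1.3
dihydrogen phosphate (H₂PO₄⁻): pKₐ(H₃PO₄) ≈ 2.1
methoxide (CH₃O⁻): pKₐ(CH₃OH) ≈ 15.5
hydride: pKₐ(H₂) ≈ 36
amide anion: pKₐ(NH₃) ≈ 38

ClO₄⁻ > Cl⁻ > nitrate (NO₃⁻) > dihydrogen phosphate (H₂PO₄⁻) > methoxide (CH₃O⁻) > hydride > amide anion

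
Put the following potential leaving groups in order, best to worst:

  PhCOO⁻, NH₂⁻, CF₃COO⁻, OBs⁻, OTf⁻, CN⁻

Rank by basicity of the departing species: weakest base leaves most easily.
OTf⁻: pKₐ(CF₃SO₃H (triflic acid)) ≈ -14
OBs⁻: pKₐ(p-BrC₆H₄SO₃H) ≈ -2.8
CF₃COO⁻: pKₐ(CF₃COOH) ≈ 0.2
PhCOO⁻: pKₐ(C₆H₅COOH) ≈ 4.2
CN⁻: pKₐ(HCN) ≈ 9.2
NH₂⁻: pKₐ(NH₃) ≈ 38

OTf⁻ > OBs⁻ > CF₃COO⁻ > PhCOO⁻ > CN⁻ > NH₂⁻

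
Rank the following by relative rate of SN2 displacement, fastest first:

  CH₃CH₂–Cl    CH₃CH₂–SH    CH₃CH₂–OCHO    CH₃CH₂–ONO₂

CH₃CH₂–Cl > CH₃CH₂–ONO₂ > CH₃CH₂–OCHO > CH₃CH₂–SH

With the same alkyl group throughout, only the leaving group differentiates the rates.
The more stable X⁻ (or X) is on its own — i.e. the weaker a base it is — the better a leaving group it makes.
CH₃CH₂–Cl loses Cl⁻: pKₐ(HCl) ≈ -7
CH₃CH₂–ONO₂ loses NO₃⁻: pKₐ(HNO₃) ≈ -1.3
CH₃CH₂–OCHO loses HCOO⁻: pKₐ(HCOOH) ≈ 3.8
CH₃CH₂–SH loses HS⁻: pKₐ(H₂S) ≈ 7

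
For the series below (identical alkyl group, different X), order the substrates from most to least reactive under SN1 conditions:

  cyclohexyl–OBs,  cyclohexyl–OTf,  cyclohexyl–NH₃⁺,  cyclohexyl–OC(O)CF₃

Same R in every case — rank the leaving groups.
A good leaving group is a weak base: the lower the pKₐ of its conjugate acid, the more readily it departs.
cyclohexyl–OTf loses OTf⁻: pKₐ(CF₃SO₃H (triflic acid)) ≈ -14
cyclohexyl–OBs loses OBs⁻: pKₐ(p-BrC₆H₄SO₃H) ≈ -2.8
cyclohexyl–OC(O)CF₃ loses CF₃COO⁻: pKₐ(CF₃COOH) ≈ 0.2
cyclohexyl–NH₃⁺ loses NH₃: pKₐ(NH₄⁺) ≈ 9.2

cyclohexyl–OTf > cyclohexyl–OBs > cyclohexyl–OC(O)CF₃ > cyclohexyl–NH₃⁺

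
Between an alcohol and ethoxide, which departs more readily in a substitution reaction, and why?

an alcohol is the better leaving group.
pKₐ(R'OH₂⁺) ≈ -2.4 versus pKₐ(CH₃CH₂OH) ≈ 16: an alcohol is the much weaker base.
Neutral; leaves from a protonated ether (an oxonium ion, R–O(H)R'⁺).

an alcohol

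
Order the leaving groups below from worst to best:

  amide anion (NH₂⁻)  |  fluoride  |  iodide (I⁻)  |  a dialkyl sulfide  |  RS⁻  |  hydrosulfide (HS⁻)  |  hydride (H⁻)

iodide (I⁻): pKₐ(HI) ≈ -10
a dialkyl sulfide: pKₐ(R'₂SH⁺) ≈ -7
fluoride: pKₐ(HF) ≈ 3.2 — small and strongly basic; the poor halide leaving group
hydrosulfide (HS⁻): pKₐ(H₂S) ≈ 7
RS⁻: pKₐ(RSH (a thiol)) ≈ 10.5 — moderately basic; rarely leaves without activation
hydride (H⁻): pKₐ(H₂) ≈ 36
amide anion (NH₂⁻): pKₐ(NH₃) ≈ 38 — extremely strong base; never a leaving group
Reversing gives the worst-to-best order requested.

amide anion (NH₂⁻) < hydride (H⁻) < RS⁻ < hydrosulfide (HS⁻) < fluoride < a dialkyl sulfide < iodide (I⁻)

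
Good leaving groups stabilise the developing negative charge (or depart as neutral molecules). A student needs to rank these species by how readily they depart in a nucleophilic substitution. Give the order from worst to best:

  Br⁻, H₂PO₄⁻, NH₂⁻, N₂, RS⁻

NH₂⁻ < RS⁻ < H₂PO₄⁻ < Br⁻ < N₂

The more stable X⁻ (or X) is on its own — i.e. the weaker a base it is — the better a leaving group it makes.
N₂: no meaningful conjugate acid; N₂ departs as an exceptionally stable neutral molecule
Br⁻: pKₐ(HBr) ≈ -9
H₂PO₄⁻: pKₐ(H₃PO₄) ≈ 2.1
RS⁻: pKₐ(RSH (a thiol)) ≈ 10.5
NH₂⁻: pKₐ(NH₃) ≈ 38
The question asks for worst first, so the sequence is read in increasing leaving-group ability.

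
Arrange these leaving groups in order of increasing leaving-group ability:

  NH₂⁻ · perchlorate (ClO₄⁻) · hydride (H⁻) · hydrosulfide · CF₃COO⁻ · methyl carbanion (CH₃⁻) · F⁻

perchlorate (ClO₄⁻): pKₐ(HClO₄) ≈ -10
CF₃COO⁻: pKₐ(CF₃COOH) ≈ 0.2
F⁻: pKₐ(HF) ≈ 3.2
hydrosulfide: pKₐ(H₂S) ≈ 7
hydride (H⁻): pKₐ(H₂) ≈ 36
NH₂⁻: pKₐ(NH₃) ≈ 38
methyl carbanion (CH₃⁻): pKₐ(CH₄) ≈ 48
Listed from poorest to best leaving group as asked.

methyl carbanion (CH₃⁻) < NH₂⁻ < hydride (H⁻) < hydrosulfide < F⁻ < CF₃COO⁻ < perchlorate (ClO₄⁻)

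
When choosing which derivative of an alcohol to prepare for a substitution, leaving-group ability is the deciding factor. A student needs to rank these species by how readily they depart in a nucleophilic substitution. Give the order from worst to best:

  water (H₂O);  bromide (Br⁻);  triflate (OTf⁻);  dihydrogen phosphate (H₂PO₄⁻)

dihydrogen phosphate (H₂PO₄⁻) < water (H₂O) < bromide (Br⁻) < triflate (OTf⁻)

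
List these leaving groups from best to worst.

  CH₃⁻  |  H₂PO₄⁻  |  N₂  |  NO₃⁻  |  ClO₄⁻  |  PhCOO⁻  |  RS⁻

N₂ > ClO₄⁻ > NO₃⁻ > H₂PO₄⁻ > PhCOO⁻ > RS⁻ > CH₃⁻

Rank by basicity of the departing species: weakest base leaves most easily.
N₂: no meaningful conjugate acid; N₂ departs as an exceptionally stable neutral molecule
ClO₄⁻: pKₐ(HClO₄) ≈ -10
NO₃⁻: pKₐ(HNO₃) ≈ -1.3
H₂PO₄⁻: pKₐ(H₃PO₄) ≈ 2.1
PhCOO⁻: pKₐ(C₆H₅COOH) ≈ 4.2
RS⁻: pKₐ(RSH (a thiol)) ≈ 10.5
CH₃⁻: pKₐ(CH₄) ≈ 48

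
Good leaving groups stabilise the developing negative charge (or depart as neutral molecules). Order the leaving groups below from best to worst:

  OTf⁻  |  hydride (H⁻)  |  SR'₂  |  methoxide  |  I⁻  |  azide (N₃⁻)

OTf⁻ > I⁻ > SR'₂ > azide (N₃⁻) > methoxide > hydride (H⁻)

The more stable X⁻ (or X) is on its own — i.e. the weaker a base it is — the better a leaving group it makes.
OTf⁻: pKₐ(CF₃SO₃H (triflic acid)) ≈ -14
I⁻: pKₐ(HI) ≈ -10
SR'₂: pKₐ(R'₂SH⁺) ≈ -7
azide (N₃⁻): pKₐ(HN₃) ≈ 4.7
methoxide: pKₐ(CH₃OH) ≈ 15.5
hydride (H⁻): pKₐ(H₂) ≈ 36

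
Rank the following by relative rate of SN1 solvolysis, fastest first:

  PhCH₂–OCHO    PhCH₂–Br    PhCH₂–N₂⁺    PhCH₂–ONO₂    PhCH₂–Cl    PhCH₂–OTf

With the same alkyl group throughout, only the leaving group differentiates the rates.
A good leaving group is a weak base: the lower the pKₐ of its conjugate acid, the more readily it departs.
PhCH₂–N₂⁺ loses N₂: no meaningful conjugate acid; N₂ departs as an exceptionally stable neutral molecule
PhCH₂–OTf loses OTf⁻: pKₐ(CF₃SO₃H (triflic acid)) ≈ -14
PhCH₂–Br loses Br⁻: pKₐ(HBr) ≈ -9
PhCH₂–Cl loses Cl⁻: pKₐ(HCl) ≈ -7
PhCH₂–ONO₂ loses NO₃⁻: pKₐ(HNO₃) ≈ -1.3
PhCH₂–OCHO loses HCOO⁻: pKₐ(HCOOH) ≈ 3.8

PhCH₂–N₂⁺ > PhCH₂–OTf > PhCH₂–Br > PhCH₂–Cl > PhCH₂–ONO₂ > PhCH₂–OCHO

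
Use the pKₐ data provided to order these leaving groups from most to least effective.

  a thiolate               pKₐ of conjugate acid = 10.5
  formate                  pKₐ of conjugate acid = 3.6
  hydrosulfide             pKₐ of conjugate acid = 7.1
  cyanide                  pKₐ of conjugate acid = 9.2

formate > hydrosulfide > cyanide > a thiolate

Lower conjugate-acid pKₐ ⇒ weaker base ⇒ better leaving group.
Sorting by the given values: formate (3.6), hydrosulfide (7.1), cyanide (9.2), a thiolate (10.5).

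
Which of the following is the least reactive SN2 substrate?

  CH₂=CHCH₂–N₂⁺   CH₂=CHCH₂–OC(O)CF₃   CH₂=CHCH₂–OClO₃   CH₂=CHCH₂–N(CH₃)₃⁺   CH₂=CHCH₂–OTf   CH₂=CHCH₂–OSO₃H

CH₂=CHCH₂–N(CH₃)₃⁺

The skeletons are identical, so relative rate is governed entirely by leaving-group ability.
A good leaving group is a weak base: the lower the pKₐ of its conjugate acid, the more readily it departs.
CH₂=CHCH₂–N₂⁺ loses N₂: no meaningful conjugate acid; N₂ departs as an exceptionally stable neutral molecule
CH₂=CHCH₂–OTf loses OTf⁻: pKₐ(CF₃SO₃H (triflic acid)) ≈ -14
CH₂=CHCH₂–OClO₃ loses ClO₄⁻: pKₐ(HClO₄) ≈ -10
CH₂=CHCH₂–OSO₃H loses HSO₄⁻: pKₐ(H₂SO₄) ≈ -3
CH₂=CHCH₂–OC(O)CF₃ loses CF₃COO⁻: pKₐ(CF₃COOH) ≈ 0.2
CH₂=CHCH₂–N(CH₃)₃⁺ loses NR'₃: pKₐ(R'₃NH⁺) ≈ 10.7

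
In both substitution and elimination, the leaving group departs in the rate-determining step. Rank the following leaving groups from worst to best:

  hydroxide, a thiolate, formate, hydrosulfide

hydroxide < a thiolate < hydrosulfide < formate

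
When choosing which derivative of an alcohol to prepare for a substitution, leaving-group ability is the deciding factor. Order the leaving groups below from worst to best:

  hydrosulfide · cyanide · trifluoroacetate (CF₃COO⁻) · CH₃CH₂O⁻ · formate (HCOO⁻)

CH₃CH₂O⁻ < cyanide < hydrosulfide < formate (HCOO⁻) < trifluoroacetate (CF₃COO⁻)

trifluoroacetate (CF₃COO⁻): pKₐ(CF₃COOH) ≈ 0.2 — strongly electron-withdrawing CF₃ stabilises the carboxylate
formate (HCOO⁻): pKₐ(HCOOH) ≈ 3.8 — resonance-stabilised carboxylate
hydrosulfide: pKₐ(H₂S) ≈ 7 — larger and more polarisable than the oxygen analogue
cyanide: pKₐ(HCN) ≈ 9.2 — sp carbon stabilises the charge somewhat, but still a poor LG
CH₃CH₂O⁻: pKₐ(CH₃CH₂OH) ≈ 16 — strong base; alkoxides do not leave unassisted
The question asks for worst first, so the sequence is read in increasing leaving-group ability.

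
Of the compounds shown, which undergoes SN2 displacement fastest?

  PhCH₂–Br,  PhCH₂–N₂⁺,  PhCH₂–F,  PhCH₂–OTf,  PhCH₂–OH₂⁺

Identical carbon frameworks mean the comparison reduces to leaving-group quality.
The more stable X⁻ (or X) is on its own — i.e. the weaker a base it is — the better a leaving group it makes.
PhCH₂–N₂⁺ loses N₂: no meaningful conjugate acid; N₂ departs as an exceptionally stable neutral molecule
PhCH₂–OTf loses OTf⁻: pKₐ(CF₃SO₃H (triflic acid)) ≈ -14
PhCH₂–Br loses Br⁻: pKₐ(HBr) ≈ -9
PhCH₂–OH₂⁺ loses H₂O: pKₐ(H₃O⁺) ≈ -1.7
PhCH₂–F loses F⁻: pKₐ(HF) ≈ 3.2

PhCH₂–N₂⁺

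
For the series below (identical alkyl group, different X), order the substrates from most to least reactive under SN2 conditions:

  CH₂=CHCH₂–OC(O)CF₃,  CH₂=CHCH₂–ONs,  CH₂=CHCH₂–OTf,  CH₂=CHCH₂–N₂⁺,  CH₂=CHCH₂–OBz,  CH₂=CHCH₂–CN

CH₂=CHCH₂–N₂⁺ > CH₂=CHCH₂–OTf > CH₂=CHCH₂–ONs > CH₂=CHCH₂–OC(O)CF₃ > CH₂=CHCH₂–OBz > CH₂=CHCH₂–CN

Same R in every case — rank the leaving groups.
A good leaving group is a weak base: the lower the pKₐ of its conjugate acid, the more readily it departs.
CH₂=CHCH₂–N₂⁺ loses N₂: no meaningful conjugate acid; N₂ departs as an exceptionally stable neutral molecule
CH₂=CHCH₂–OTf loses OTf⁻: pKₐ(CF₃SO₃H (triflic acid)) ≈ -14
CH₂=CHCH₂–ONs loses ONs⁻: pKₐ(p-O₂NC₆H₄SO₃H) ≈ -3.5
CH₂=CHCH₂–OC(O)CF₃ loses CF₃COO⁻: pKₐ(CF₃COOH) ≈ 0.2
CH₂=CHCH₂–OBz loses PhCOO⁻: pKₐ(C₆H₅COOH) ≈ 4.2
CH₂=CHCH₂–CN loses CN⁻: pKₐ(HCN) ≈ 9.2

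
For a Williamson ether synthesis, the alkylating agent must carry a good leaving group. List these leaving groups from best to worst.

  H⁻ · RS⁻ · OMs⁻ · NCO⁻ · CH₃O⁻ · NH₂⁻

OMs⁻ > NCO⁻ > RS⁻ > CH₃O⁻ > H⁻ > NH₂⁻

Rank by basicity of the departing species: weakest base leaves most easily.
OMs⁻: pKₐ(CH₃SO₃H (MsOH)) ≈ -1.9 — resonance-delocalised alkanesulfonate
NCO⁻: pKₐ(HOCN) ≈ 3.5 — resonance between N and O
RS⁻: pKₐ(RSH (a thiol)) ≈ 10.5 — moderately basic; rarely leaves without activation
CH₃O⁻: pKₐ(CH₃OH) ≈ 15.5 — strong base; alkoxides do not leave unassisted
H⁻: pKₐ(H₂) ≈ 36
NH₂⁻: pKₐ(NH₃) ≈ 38 — extremely strong base; never a leaving group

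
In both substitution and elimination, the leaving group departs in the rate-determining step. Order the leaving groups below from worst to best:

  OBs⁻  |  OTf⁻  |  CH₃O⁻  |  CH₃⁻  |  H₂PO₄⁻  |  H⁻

CH₃⁻ < H⁻ < CH₃O⁻ < H₂PO₄⁻ < OBs⁻ < OTf⁻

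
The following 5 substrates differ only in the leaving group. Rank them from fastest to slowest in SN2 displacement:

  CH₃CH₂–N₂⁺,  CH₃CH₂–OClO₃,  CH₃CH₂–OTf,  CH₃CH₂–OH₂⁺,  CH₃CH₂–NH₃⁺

Identical carbon frameworks mean the comparison reduces to leaving-group quality.
Rank by basicity of the departing species: weakest base leaves most easily.
CH₃CH₂–N₂⁺ loses N₂: no meaningful conjugate acid; N₂ departs as an exceptionally stable neutral molecule
CH₃CH₂–OTf loses OTf⁻: pKₐ(CF₃SO₃H (triflic acid)) ≈ -14
CH₃CH₂–OClO₃ loses ClO₄⁻: pKₐ(HClO₄) ≈ -10
CH₃CH₂–OH₂⁺ loses H₂O: pKₐ(H₃O⁺) ≈ -1.7
CH₃CH₂–NH₃⁺ loses NH₃: pKₐ(NH₄⁺) ≈ 9.2

CH₃CH₂–N₂⁺ > CH₃CH₂–OTf > CH₃CH₂–OClO₃ > CH₃CH₂–OH₂⁺ > CH₃CH₂–NH₃⁺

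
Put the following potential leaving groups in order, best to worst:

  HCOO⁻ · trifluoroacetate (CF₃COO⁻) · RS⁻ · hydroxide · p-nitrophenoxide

trifluoroacetate (CF₃COO⁻) > HCOO⁻ > p-nitrophenoxide > RS⁻ > hydroxide

trifluoroacetate (CF₃COO⁻): pKₐ(CF₃COOH) ≈ 0.2 — strongly electron-withdrawing CF₃ stabilises the carboxylate
HCOO⁻: pKₐ(HCOOH) ≈ 3.8
p-nitrophenoxide: pKₐ(p-nitrophenol) ≈ 7.2 — nitro group delocalises the charge; the classic chromogenic LG
RS⁻: pKₐ(RSH (a thiol)) ≈ 10.5
hydroxide: pKₐ(H₂O) ≈ 15.7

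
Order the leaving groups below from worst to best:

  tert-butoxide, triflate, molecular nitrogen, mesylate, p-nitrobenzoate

Leaving-group ability tracks the stability of the departed species; conjugate-acid pKₐ is the usual yardstick (lower pKₐ → better LG).
molecular nitrogen: no meaningful conjugate acid; N₂ departs as an exceptionally stable neutral molecule
triflate: pKₐ(CF₃SO₃H (triflic acid)) ≈ -14
mesylate: pKₐ(CH₃SO₃H (MsOH)) ≈ -1.9
p-nitrobenzoate: pKₐ(p-nitrobenzoic acid) ≈ 3.4
tert-butoxide: pKₐ(t-BuOH) ≈ 18
The question asks for worst first, so the sequence is read in increasing leaving-group ability.

tert-butoxide < p-nitrobenzoate < mesylate < triflate < molecular nitrogen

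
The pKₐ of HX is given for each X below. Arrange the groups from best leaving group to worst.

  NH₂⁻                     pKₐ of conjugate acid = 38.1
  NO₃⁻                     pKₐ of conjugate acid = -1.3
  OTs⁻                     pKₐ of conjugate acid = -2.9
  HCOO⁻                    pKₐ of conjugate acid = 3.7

OTs⁻ > NO₃⁻ > HCOO⁻ > NH₂⁻

Lower conjugate-acid pKₐ ⇒ weaker base ⇒ better leaving group.
Sorting by the given values: OTs⁻ (-2.9), NO₃⁻ (-1.3), HCOO⁻ (3.7), NH₂⁻ (38.1).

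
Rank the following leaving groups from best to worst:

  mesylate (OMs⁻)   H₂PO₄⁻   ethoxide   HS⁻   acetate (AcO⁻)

mesylate (OMs⁻) > H₂PO₄⁻ > acetate (AcO⁻) > HS⁻ > ethoxide

mesylate (OMs⁻): pKₐ(CH₃SO₃H (MsOH)) ≈ -1.9 — resonance-delocalised alkanesulfonate
H₂PO₄⁻: pKₐ(H₃PO₄) ≈ 2.1 — moderate base; biological leaving group after further activation
acetate (AcO⁻): pKₐ(CH₃COOH) ≈ 4.8 — resonance-stabilised but still a weak base
HS⁻: pKₐ(H₂S) ≈ 7
ethoxide: pKₐ(CH₃CH₂OH) ≈ 16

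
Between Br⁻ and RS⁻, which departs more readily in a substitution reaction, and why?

Br⁻ is the better leaving group.
pKₐ(HBr) ≈ -9 versus pKₐ(RSH (a thiol)) ≈ 10.5: Br⁻ is the much weaker base.
Weak base; good leaving group.

Br⁻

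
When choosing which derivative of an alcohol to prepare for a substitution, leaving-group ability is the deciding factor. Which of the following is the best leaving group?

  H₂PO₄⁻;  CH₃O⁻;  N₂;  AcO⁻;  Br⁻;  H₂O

N₂: no meaningful conjugate acid; N₂ departs as an exceptionally stable neutral molecule
Br⁻: pKₐ(HBr) ≈ -9
H₂O: pKₐ(H₃O⁺) ≈ -1.7
H₂PO₄⁻: pKₐ(H₃PO₄) ≈ 2.1
AcO⁻: pKₐ(CH₃COOH) ≈ 4.8
CH₃O⁻: pKₐ(CH₃OH) ≈ 15.5

N₂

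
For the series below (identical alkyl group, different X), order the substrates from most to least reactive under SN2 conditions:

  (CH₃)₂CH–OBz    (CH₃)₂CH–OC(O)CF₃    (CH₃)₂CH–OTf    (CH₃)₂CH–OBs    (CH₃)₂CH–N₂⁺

(CH₃)₂CH–N₂⁺ > (CH₃)₂CH–OTf > (CH₃)₂CH–OBs > (CH₃)₂CH–OC(O)CF₃ > (CH₃)₂CH–OBz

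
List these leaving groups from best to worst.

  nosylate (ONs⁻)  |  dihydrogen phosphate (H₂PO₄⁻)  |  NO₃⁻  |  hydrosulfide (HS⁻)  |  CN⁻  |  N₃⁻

Leaving-group ability tracks the stability of the departed species; conjugate-acid pKₐ is the usual yardstick (lower pKₐ → better LG).
nosylate (ONs⁻): pKₐ(p-O₂NC₆H₄SO₃H) ≈ -3.5 — p-nitro group further stabilises the sulfonate
NO₃⁻: pKₐ(HNO₃) ≈ -1.3 — resonance-delocalised over three oxygens
dihydrogen phosphate (H₂PO₄⁻): pKₐ(H₃PO₄) ≈ 2.1 — moderate base; biological leaving group after further activation
N₃⁻: pKₐ(HN₃) ≈ 4.7 — linear, resonance-stabilised
hydrosulfide (HS⁻): pKₐ(H₂S) ≈ 7
CN⁻: pKₐ(HCN) ≈ 9.2 — sp carbon stabilises the charge somewhat, but still a poor LG

nosylate (ONs⁻) > NO₃⁻ > dihydrogen phosphate (H₂PO₄⁻) > N₃⁻ > hydrosulfide (HS⁻) > CN⁻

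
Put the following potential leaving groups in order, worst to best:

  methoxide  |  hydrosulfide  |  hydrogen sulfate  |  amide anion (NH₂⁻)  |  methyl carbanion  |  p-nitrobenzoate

The more stable X⁻ (or X) is on its own — i.e. the weaker a base it is — the better a leaving group it makes.
hydrogen sulfate: pKₐ(H₂SO₄) ≈ -3 — conjugate base of a strong mineral acid
p-nitrobenzoate: pKₐ(p-nitrobenzoic acid) ≈ 3.4
hydrosulfide: pKₐ(H₂S) ≈ 7 — larger and more polarisable than the oxygen analogue
methoxide: pKₐ(CH₃OH) ≈ 15.5 — strong base; alkoxides do not leave unassisted
amide anion (NH₂⁻): pKₐ(NH₃) ≈ 38 — extremely strong base; never a leaving group
methyl carbanion: pKₐ(CH₄) ≈ 48 — unstabilised carbanion; the worst conceivable leaving group
The question asks for worst first, so the sequence is read in increasing leaving-group ability.

methyl carbanion < amide anion (NH₂⁻) < methoxide < hydrosulfide < p-nitrobenzoate < hydrogen sulfate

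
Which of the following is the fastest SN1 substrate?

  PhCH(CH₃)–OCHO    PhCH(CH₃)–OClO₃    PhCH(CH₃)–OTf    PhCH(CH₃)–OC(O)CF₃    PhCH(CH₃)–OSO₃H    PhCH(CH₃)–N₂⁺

PhCH(CH₃)–N₂⁺

With the same alkyl group throughout, only the leaving group differentiates the rates.
Leaving-group ability tracks the stability of the departed species; conjugate-acid pKₐ is the usual yardstick (lower pKₐ → better LG).
PhCH(CH₃)–N₂⁺ loses N₂: no meaningful conjugate acid; N₂ departs as an exceptionally stable neutral molecule
PhCH(CH₃)–OTf loses OTf⁻: pKₐ(CF₃SO₃H (triflic acid)) ≈ -14
PhCH(CH₃)–OClO₃ loses ClO₄⁻: pKₐ(HClO₄) ≈ -10
PhCH(CH₃)–OSO₃H loses HSO₄⁻: pKₐ(H₂SO₄) ≈ -3
PhCH(CH₃)–OC(O)CF₃ loses CF₃COO⁻: pKₐ(CF₃COOH) ≈ 0.2
PhCH(CH₃)–OCHO loses HCOO⁻: pKₐ(HCOOH) ≈ 3.8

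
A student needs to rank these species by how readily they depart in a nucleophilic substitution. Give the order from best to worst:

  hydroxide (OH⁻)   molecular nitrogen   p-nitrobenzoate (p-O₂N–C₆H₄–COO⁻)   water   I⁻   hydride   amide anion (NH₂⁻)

The more stable X⁻ (or X) is on its own — i.e. the weaker a base it is — the better a leaving group it makes.
molecular nitrogen: no meaningful conjugate acid; N₂ departs as an exceptionally stable neutral molecule
I⁻: pKₐ(HI) ≈ -10
water: pKₐ(H₃O⁺) ≈ -1.7
p-nitrobenzoate (p-O₂N–C₆H₄–COO⁻): pKₐ(p-nitrobenzoic acid) ≈ 3.4
hydroxide (OH⁻): pKₐ(H₂O) ≈ 15.7
hydride: pKₐ(H₂) ≈ 36
amide anion (NH₂⁻): pKₐ(NH₃) ≈ 38

molecular nitrogen > I⁻ > water > p-nitrobenzoate (p-O₂N–C₆H₄–COO⁻) > hydroxide (OH⁻) > hydride > amide anion (NH₂⁻)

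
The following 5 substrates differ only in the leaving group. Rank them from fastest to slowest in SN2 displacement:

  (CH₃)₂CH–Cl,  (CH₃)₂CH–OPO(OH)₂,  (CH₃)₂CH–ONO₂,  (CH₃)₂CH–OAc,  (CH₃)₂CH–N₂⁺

(CH₃)₂CH–N₂⁺ > (CH₃)₂CH–Cl > (CH₃)₂CH–ONO₂ > (CH₃)₂CH–OPO(OH)₂ > (CH₃)₂CH–OAc

With the same alkyl group throughout, only the leaving group differentiates the rates.
Leaving-group ability tracks the stability of the departed species; conjugate-acid pKₐ is the usual yardstick (lower pKₐ → better LG).
(CH₃)₂CH–N₂⁺ loses N₂: no meaningful conjugate acid; N₂ departs as an exceptionally stable neutral molecule
(CH₃)₂CH–Cl loses Cl⁻: pKₐ(HCl) ≈ -7
(CH₃)₂CH–ONO₂ loses NO₃⁻: pKₐ(HNO₃) ≈ -1.3
(CH₃)₂CH–OPO(OH)₂ loses H₂PO₄⁻: pKₐ(H₃PO₄) ≈ 2.1
(CH₃)₂CH–OAc loses AcO⁻: pKₐ(CH₃COOH) ≈ 4.8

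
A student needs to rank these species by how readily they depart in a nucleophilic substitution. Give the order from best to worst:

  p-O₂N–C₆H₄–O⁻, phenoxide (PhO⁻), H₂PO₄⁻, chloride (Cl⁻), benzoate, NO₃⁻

A good leaving group is a weak base: the lower the pKₐ of its conjugate acid, the more readily it departs.
chloride (Cl⁻): pKₐ(HCl) ≈ -7 — moderately weak base
NO₃⁻: pKₐ(HNO₃) ≈ -1.3 — resonance-delocalised over three oxygens
H₂PO₄⁻: pKₐ(H₃PO₄) ≈ 2.1
benzoate: pKₐ(C₆H₅COOH) ≈ 4.2
p-O₂N–C₆H₄–O⁻: pKₐ(p-nitrophenol) ≈ 7.2 — nitro group delocalises the charge; the classic chromogenic LG
phenoxide (PhO⁻): pKₐ(C₆H₅OH (phenol)) ≈ 10 — resonance into the ring helps, but still a poor LG

chloride (Cl⁻) > NO₃⁻ > H₂PO₄⁻ > benzoate > p-O₂N–C₆H₄–O⁻ > phenoxide (PhO⁻)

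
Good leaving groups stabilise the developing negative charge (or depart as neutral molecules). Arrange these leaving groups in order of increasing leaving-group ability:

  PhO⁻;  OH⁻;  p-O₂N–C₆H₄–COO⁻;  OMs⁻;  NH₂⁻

NH₂⁻ < OH⁻ < PhO⁻ < p-O₂N–C₆H₄–COO⁻ < OMs⁻

OMs⁻: pKₐ(CH₃SO₃H (MsOH)) ≈ -1.9
p-O₂N–C₆H₄–COO⁻: pKₐ(p-nitrobenzoic acid) ≈ 3.4
PhO⁻: pKₐ(C₆H₅OH (phenol)) ≈ 10
OH⁻: pKₐ(H₂O) ≈ 15.7
NH₂⁻: pKₐ(NH₃) ≈ 38
Listed from poorest to best leaving group as asked.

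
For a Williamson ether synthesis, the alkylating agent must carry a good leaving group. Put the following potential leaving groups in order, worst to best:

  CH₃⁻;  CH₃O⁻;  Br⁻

CH₃⁻ < CH₃O⁻ < Br⁻

Br⁻: pKₐ(HBr) ≈ -9
CH₃O⁻: pKₐ(CH₃OH) ≈ 15.5
CH₃⁻: pKₐ(CH₄) ≈ 48
The question asks for worst first, so the sequence is read in increasing leaving-group ability.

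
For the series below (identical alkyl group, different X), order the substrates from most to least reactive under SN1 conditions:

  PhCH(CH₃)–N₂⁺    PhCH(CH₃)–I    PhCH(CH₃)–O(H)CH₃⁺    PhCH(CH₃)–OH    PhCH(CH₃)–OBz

Identical carbon frameworks mean the comparison reduces to leaving-group quality.
The more stable X⁻ (or X) is on its own — i.e. the weaker a base it is — the better a leaving group it makes.
PhCH(CH₃)–N₂⁺ loses N₂: no meaningful conjugate acid; N₂ departs as an exceptionally stable neutral molecule
PhCH(CH₃)–I loses I⁻: pKₐ(HI) ≈ -10
PhCH(CH₃)–O(H)CH₃⁺ loses R'OH: pKₐ(R'OH₂⁺) ≈ -2.4
PhCH(CH₃)–OBz loses PhCOO⁻: pKₐ(C₆H₅COOH) ≈ 4.2
PhCH(CH₃)–OH loses OH⁻: pKₐ(H₂O) ≈ 15.7

PhCH(CH₃)–N₂⁺ > PhCH(CH₃)–I > PhCH(CH₃)–O(H)CH₃⁺ > PhCH(CH₃)–OBz > PhCH(CH₃)–OH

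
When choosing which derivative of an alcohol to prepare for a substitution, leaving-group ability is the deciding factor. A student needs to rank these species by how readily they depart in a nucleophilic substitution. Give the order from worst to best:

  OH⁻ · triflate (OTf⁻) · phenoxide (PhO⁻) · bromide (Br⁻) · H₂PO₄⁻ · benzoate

Rank by basicity of the departing species: weakest base leaves most easily.
triflate (OTf⁻): pKₐ(CF₃SO₃H (triflic acid)) ≈ -14
bromide (Br⁻): pKₐ(HBr) ≈ -9
H₂PO₄⁻: pKₐ(H₃PO₄) ≈ 2.1
benzoate: pKₐ(C₆H₅COOH) ≈ 4.2
phenoxide (PhO⁻): pKₐ(C₆H₅OH (phenol)) ≈ 10
OH⁻: pKₐ(H₂O) ≈ 15.7
Reversing gives the worst-to-best order requested.

OH⁻ < phenoxide (PhO⁻) < benzoate < H₂PO₄⁻ < bromide (Br⁻) < triflate (OTf⁻)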